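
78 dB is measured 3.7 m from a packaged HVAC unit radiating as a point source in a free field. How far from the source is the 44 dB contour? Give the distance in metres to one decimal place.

185.4 m

The 34.0 dB drop corresponds to a distance ratio of 10^(34.0/20) for a point source.
r₂ = 3.7·10^((78−44)/20) = 3.7·10^(34.0/20) = 185.44 m.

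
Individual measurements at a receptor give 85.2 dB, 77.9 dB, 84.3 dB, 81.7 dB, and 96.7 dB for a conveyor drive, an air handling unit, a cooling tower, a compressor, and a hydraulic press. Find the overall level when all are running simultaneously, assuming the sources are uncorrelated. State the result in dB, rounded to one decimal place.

Incoherent sources combine by intensity addition: L_total = 10·log₁₀(Σ 10^(L_i/10)).
Σ 10^(L/10) = 10^(85.2/10) + 10^(77.9/10) + 10^(84.3/10) + 10^(81.7/10) + 10^(96.7/10) = 5.487e+09.
L_total = 10·log₁₀(5.487e+09) = 97.39 dB.

97.4 dB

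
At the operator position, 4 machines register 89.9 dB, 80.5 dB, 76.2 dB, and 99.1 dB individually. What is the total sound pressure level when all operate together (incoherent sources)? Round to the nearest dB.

For uncorrelated sources the intensities add, so convert each level to linear form, sum, and take 10·log₁₀ of the total.
Σ 10^(L/10) = 10^(89.9/10) + 10^(80.5/10) + 10^(76.2/10) + 10^(99.1/10) = 9.259e+09.
L_total = 10·log₁₀(9.259e+09) = 99.67 dB.

100 dB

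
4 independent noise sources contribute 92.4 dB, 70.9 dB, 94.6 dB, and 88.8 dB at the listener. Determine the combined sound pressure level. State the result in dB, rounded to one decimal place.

97.3 dB

For uncorrelated sources the intensities add, so convert each level to linear form, sum, and take 10·log₁₀ of the total.
Σ 10^(L/10) = 10^(92.4/10) + 10^(70.9/10) + 10^(94.6/10) + 10^(88.8/10) = 5.393e+09.
L_total = 10·log₁₀(5.393e+09) = 97.32 dB.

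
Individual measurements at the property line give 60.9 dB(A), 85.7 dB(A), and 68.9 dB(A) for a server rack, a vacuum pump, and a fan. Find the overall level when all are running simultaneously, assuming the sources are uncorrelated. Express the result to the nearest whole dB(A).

86 dB(A)

For uncorrelated sources the intensities add, so convert each level to linear form, sum, and take 10·log₁₀ of the total.
Σ 10^(L/10) = 10^(60.9/10) + 10^(85.7/10) + 10^(68.9/10) = 3.805e+08.
L_total = 10·log₁₀(3.805e+08) = 85.80 dB(A).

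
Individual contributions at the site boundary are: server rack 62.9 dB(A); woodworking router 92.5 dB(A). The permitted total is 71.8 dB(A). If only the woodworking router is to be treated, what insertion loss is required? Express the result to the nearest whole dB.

21 dB

Fixed contribution from the other source: Σ 10^(L/10) = 10^(62.9/10) = 1.950e+06 (62.90 dB(A)).
To meet 71.8 dB(A) overall, the treated woodworking router may contribute at most 10^(71.8/10) − 1.950e+06 = 1.319e+07, i.e. 71.20 dB(A).
Required insertion loss = 92.5 − 71.20 = 21.30 dB.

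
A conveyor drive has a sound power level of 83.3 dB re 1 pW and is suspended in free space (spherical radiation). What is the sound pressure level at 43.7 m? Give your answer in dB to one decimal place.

L_p = L_w − 10·log₁₀(4π·r²) with r = 43.7 m.
4π·r² = 2.4e+04 m², 10·log₁₀ of that is 43.802 dB.
L_p = 83.3 − 43.802 = 39.50 dB.

39.5 dB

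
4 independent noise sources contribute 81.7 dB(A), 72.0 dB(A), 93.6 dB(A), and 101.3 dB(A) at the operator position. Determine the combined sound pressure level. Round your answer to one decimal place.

102.0 dB(A)

Incoherent sources combine by intensity addition: L_total = 10·log₁₀(Σ 10^(L_i/10)).
Σ 10^(L/10) = 10^(81.7/10) + 10^(72.0/10) + 10^(93.6/10) + 10^(101.3/10) = 1.594e+10.
L_total = 10·log₁₀(1.594e+10) = 102.03 dB(A).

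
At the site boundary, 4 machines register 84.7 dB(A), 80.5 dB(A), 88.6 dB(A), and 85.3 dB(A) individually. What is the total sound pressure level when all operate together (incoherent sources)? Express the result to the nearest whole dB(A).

Incoherent sources combine by intensity addition: L_total = 10·log₁₀(Σ 10^(L_i/10)).
Σ 10^(L/10) = 10^(84.7/10) + 10^(80.5/10) + 10^(88.6/10) + 10^(85.3/10) = 1.471e+09.
L_total = 10·log₁₀(1.471e+09) = 91.67 dB(A).

92 dB(A)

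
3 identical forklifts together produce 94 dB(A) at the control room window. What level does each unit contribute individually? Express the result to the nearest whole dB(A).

89 dB(A)

Dividing the total intensity by 3 lowers the level by 10·log₁₀ 3 = 4.771 dB: L₁ = 94 − 4.771.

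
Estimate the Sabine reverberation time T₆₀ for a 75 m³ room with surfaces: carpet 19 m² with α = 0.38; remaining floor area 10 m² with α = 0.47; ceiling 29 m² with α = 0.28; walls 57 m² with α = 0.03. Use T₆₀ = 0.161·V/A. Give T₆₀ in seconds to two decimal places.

0.56 s

Total absorption A = 19·0.38 + 10·0.47 + 29·0.28 + 57·0.03 = 21.75 m² sabins.
T₆₀ = 0.161 × 75 / 21.75 = 0.555 s.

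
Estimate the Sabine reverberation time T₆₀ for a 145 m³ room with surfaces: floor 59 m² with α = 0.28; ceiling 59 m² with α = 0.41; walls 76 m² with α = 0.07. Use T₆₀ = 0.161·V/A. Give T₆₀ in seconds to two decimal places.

0.51 s

A = Σ Sᵢαᵢ = 59·0.28 + 59·0.41 + 76·0.07 = 46.03 m².
T₆₀ = 0.161·V/A = 0.161·145/46.03 = 0.507 s.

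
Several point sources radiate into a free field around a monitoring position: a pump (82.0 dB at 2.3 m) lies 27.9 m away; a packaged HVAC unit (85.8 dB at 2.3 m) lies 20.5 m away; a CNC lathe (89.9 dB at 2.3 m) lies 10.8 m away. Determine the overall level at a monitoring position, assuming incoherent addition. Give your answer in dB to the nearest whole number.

Propagate each source to the receiver with L = L_ref − 20·log₁₀(r/r_ref), then add intensities.
pump: 82.0 − 20·log₁₀(27.9/2.3) = 82.0 − 21.68 = 60.32 dB.
packaged HVAC unit: 85.8 − 20·log₁₀(20.5/2.3) = 85.8 − 19.00 = 66.80 dB.
CNC lathe: 89.9 − 20·log₁₀(10.8/2.3) = 89.9 − 13.43 = 76.47 dB.
Σ 10^(L/10) = 5.018e+07 → L_total = 10·log₁₀(5.018e+07) = 77.01 dB.

77 dB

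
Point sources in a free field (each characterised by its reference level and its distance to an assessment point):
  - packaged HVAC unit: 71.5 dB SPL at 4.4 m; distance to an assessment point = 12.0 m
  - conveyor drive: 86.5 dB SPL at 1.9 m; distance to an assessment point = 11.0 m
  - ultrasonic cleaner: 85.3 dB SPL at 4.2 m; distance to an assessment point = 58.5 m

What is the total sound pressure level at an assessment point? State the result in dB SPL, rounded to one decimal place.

Apply inverse-square spreading to bring every level to the receiver, then sum 10^(L/10).
packaged HVAC unit: 71.5 − 20·log₁₀(12.0/4.4) = 71.5 − 8.71 = 62.79 dB SPL.
conveyor drive: 86.5 − 20·log₁₀(11.0/1.9) = 86.5 − 15.25 = 71.25 dB SPL.
ultrasonic cleaner: 85.3 − 20·log₁₀(58.5/4.2) = 85.3 − 22.88 = 62.42 dB SPL.
Σ 10^(L/10) = 1.697e+07 → L_total = 10·log₁₀(1.697e+07) = 72.30 dB SPL.

72.3 dB SPL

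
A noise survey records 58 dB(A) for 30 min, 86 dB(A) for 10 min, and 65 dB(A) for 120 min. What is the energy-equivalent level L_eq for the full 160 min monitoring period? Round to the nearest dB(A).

74 dB(A)

The energy average is taken in the linear domain: L_eq = 10·log₁₀[(Σ tᵢ·10^(Lᵢ/10))/T], T = 160 min.
Σ tᵢ·10^(Lᵢ/10) = 30·10^(58/10) + 10·10^(86/10) + 120·10^(65/10) = 4.379e+09.
L_eq = 10·log₁₀(4.379e+09/160) = 74.37 dB(A).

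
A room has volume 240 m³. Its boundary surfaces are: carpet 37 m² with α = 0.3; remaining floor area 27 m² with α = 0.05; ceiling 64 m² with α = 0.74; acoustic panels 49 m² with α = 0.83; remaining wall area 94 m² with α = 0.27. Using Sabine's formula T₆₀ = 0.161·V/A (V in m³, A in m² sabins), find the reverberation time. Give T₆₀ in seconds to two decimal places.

0.31 s

A = Σ Sᵢαᵢ = 37·0.3 + 27·0.05 + 64·0.74 + 49·0.83 + 94·0.27 = 125.86 m².
T₆₀ = 0.161·V/A = 0.161·240/125.86 = 0.307 s.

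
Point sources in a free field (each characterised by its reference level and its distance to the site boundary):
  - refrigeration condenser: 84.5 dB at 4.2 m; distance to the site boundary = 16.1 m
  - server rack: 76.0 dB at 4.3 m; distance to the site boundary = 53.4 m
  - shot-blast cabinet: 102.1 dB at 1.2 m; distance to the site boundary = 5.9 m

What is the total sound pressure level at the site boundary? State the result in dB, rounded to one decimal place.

Propagate each source to the receiver with L = L_ref − 20·log₁₀(r/r_ref), then add intensities.
refrigeration condenser: 84.5 − 20·log₁₀(16.1/4.2) = 84.5 − 11.67 = 72.83 dB.
server rack: 76.0 − 20·log₁₀(53.4/4.3) = 76.0 − 21.88 = 54.12 dB.
shot-blast cabinet: 102.1 − 20·log₁₀(5.9/1.2) = 102.1 − 13.83 = 88.27 dB.
Σ 10^(L/10) = 6.903e+08 → L_total = 10·log₁₀(6.903e+08) = 88.39 dB.

88.4 dB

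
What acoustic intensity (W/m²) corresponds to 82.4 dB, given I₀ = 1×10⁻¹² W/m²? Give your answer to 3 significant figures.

I/I₀ = 10^(82.4/10) = 1.738e+08, so I = 1.738e+08 × 10⁻¹² W/m².

0.000174 W/m²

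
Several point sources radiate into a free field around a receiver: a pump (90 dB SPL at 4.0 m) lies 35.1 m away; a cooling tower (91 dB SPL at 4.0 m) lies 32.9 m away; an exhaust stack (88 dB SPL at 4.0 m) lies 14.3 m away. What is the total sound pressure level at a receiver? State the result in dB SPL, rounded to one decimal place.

79.1 dB SPL

Propagate each source to the receiver with L = L_ref − 20·log₁₀(r/r_ref), then add intensities.
pump: 90 − 20·log₁₀(35.1/4.0) = 90 − 18.86 = 71.14 dB SPL.
cooling tower: 91 − 20·log₁₀(32.9/4.0) = 91 − 18.30 = 72.70 dB SPL.
exhaust stack: 88 − 20·log₁₀(14.3/4.0) = 88 − 11.07 = 76.93 dB SPL.
Σ 10^(L/10) = 8.096e+07 → L_total = 10·log₁₀(8.096e+07) = 79.08 dB SPL.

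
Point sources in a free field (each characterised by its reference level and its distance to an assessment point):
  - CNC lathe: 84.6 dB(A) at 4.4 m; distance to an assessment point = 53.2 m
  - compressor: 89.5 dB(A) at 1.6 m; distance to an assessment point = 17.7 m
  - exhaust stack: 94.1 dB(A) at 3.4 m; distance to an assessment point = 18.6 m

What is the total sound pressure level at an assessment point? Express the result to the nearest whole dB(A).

80 dB(A)

Apply inverse-square spreading to bring every level to the receiver, then sum 10^(L/10).
CNC lathe: 84.6 − 20·log₁₀(53.2/4.4) = 84.6 − 21.65 = 62.95 dB(A).
compressor: 89.5 − 20·log₁₀(17.7/1.6) = 89.5 − 20.88 = 68.62 dB(A).
exhaust stack: 94.1 − 20·log₁₀(18.6/3.4) = 94.1 − 14.76 = 79.34 dB(A).
Σ 10^(L/10) = 9.514e+07 → L_total = 10·log₁₀(9.514e+07) = 79.78 dB(A).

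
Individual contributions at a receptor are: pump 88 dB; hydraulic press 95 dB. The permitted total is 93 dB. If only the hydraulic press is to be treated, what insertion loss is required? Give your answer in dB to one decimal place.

3.7 dB

Fixed contribution from the other source: Σ 10^(L/10) = 10^(88/10) = 6.310e+08 (88.00 dB).
The limit corresponds to 10^(93/10) = 1.995e+09; subtracting the fixed part leaves 1.364e+09 for the hydraulic press, i.e. 91.35 dB.
So the hydraulic press must be reduced from 95 to 91.35 dB: IL = 3.65 dB.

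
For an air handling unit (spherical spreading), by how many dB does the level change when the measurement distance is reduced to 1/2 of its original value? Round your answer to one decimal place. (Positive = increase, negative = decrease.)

+6.0 dB

Point-source spreading: ΔL = −20·log₁₀(r₂/r₁).
ΔL = −20·log₁₀(0.5) = +6.02 dB.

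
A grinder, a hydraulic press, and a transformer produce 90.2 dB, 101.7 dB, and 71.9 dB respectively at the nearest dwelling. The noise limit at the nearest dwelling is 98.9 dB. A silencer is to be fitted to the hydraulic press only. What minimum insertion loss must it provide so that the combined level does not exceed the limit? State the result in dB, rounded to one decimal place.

3.4 dB

Fixed contribution from the other sources: Σ 10^(L/10) = 10^(90.2/10) + 10^(71.9/10) = 1.063e+09 (90.26 dB).
To meet 98.9 dB overall, the treated hydraulic press may contribute at most 10^(98.9/10) − 1.063e+09 = 6.700e+09, i.e. 98.26 dB.
So the hydraulic press must be reduced from 101.7 to 98.26 dB: IL = 3.44 dB.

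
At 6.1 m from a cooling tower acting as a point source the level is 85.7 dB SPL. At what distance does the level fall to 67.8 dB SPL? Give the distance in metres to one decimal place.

Point-source spreading drops the level by 20·log₁₀(r₂/r₁); inverting, r₂/r₁ = 10^(ΔL/20).
r₂ = 6.1·10^((85.7−67.8)/20) = 6.1·10^(17.9/20) = 47.90 m.

47.9 m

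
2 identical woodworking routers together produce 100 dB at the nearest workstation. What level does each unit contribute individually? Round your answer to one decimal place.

97.0 dB

Dividing the total intensity by 2 lowers the level by 10·log₁₀ 2 = 3.010 dB: L₁ = 100 − 3.010.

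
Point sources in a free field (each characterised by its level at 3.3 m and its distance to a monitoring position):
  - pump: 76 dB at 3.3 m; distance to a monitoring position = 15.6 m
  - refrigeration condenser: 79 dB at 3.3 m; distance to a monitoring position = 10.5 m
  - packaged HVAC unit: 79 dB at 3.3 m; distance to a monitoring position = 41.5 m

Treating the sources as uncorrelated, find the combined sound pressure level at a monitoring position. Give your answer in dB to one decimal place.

First find each source's level at the receiver (point-source: −20·log₁₀(r/r_ref)), then combine on an intensity basis.
pump: 76 − 20·log₁₀(15.6/3.3) = 76 − 13.49 = 62.51 dB.
refrigeration condenser: 79 − 20·log₁₀(10.5/3.3) = 79 − 10.05 = 68.95 dB.
packaged HVAC unit: 79 − 20·log₁₀(41.5/3.3) = 79 − 21.99 = 57.01 dB.
Σ 10^(L/10) = 1.013e+07 → L_total = 10·log₁₀(1.013e+07) = 70.06 dB.

70.1 dB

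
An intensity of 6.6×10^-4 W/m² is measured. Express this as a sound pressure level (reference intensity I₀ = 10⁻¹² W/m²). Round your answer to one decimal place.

I/I₀ = 6.6×10^-4/10⁻¹² = 6.6×10^8, and L = 10·log₁₀(I/I₀).
L = 10·(0.8195 + 8) = 88.20 dB.

88.2 dB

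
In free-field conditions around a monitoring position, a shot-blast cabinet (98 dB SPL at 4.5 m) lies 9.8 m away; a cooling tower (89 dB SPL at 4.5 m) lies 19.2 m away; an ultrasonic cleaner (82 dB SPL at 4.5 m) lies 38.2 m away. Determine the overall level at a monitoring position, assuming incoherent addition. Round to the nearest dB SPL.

First find each source's level at the receiver (point-source: −20·log₁₀(r/r_ref)), then combine on an intensity basis.
shot-blast cabinet: 98 − 20·log₁₀(9.8/4.5) = 98 − 6.76 = 91.24 dB SPL.
cooling tower: 89 − 20·log₁₀(19.2/4.5) = 89 − 12.60 = 76.40 dB SPL.
ultrasonic cleaner: 82 − 20·log₁₀(38.2/4.5) = 82 − 18.58 = 63.42 dB SPL.
Σ 10^(L/10) = 1.376e+09 → L_total = 10·log₁₀(1.376e+09) = 91.39 dB SPL.

91 dB SPL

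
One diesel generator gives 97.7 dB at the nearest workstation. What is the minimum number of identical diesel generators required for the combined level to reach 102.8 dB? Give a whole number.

4

Need L₁ + 10·log₁₀ N ≥ 102.8, i.e. log₁₀ N ≥ 0.51.
N ≥ 10^(5.1/10) = 3.236, so N = 4.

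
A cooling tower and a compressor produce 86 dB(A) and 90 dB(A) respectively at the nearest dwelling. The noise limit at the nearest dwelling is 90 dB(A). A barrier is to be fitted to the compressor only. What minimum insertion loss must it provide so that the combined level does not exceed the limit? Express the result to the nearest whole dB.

2 dB

Everything except the compressor sums to 10^(86/10) = 3.981e+08 in linear terms, 86.00 dB(A).
The limit corresponds to 10^(90/10) = 1.000e+09; subtracting the fixed part leaves 6.019e+08 for the compressor, i.e. 87.80 dB(A).
So the compressor must be reduced from 90 to 87.80 dB(A): IL = 2.20 dB.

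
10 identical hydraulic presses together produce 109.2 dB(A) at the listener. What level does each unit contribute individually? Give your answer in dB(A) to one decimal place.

99.2 dB(A)

10 equal contributions raise the level by 10·log₁₀ 10 = 10.000 dB, so each unit alone gives 109.2 − 10.000.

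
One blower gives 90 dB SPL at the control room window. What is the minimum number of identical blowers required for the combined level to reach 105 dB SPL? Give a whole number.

32

The shortfall is 105 − 90 = 15.0 dB, and N units add 10·log₁₀ N, so need 10·log₁₀ N ≥ 15.0.
N ≥ 10^(15.0/10) = 31.623, so N = 32.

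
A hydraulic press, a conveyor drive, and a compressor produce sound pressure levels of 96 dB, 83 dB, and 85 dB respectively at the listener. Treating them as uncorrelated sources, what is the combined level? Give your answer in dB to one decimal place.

For uncorrelated sources the intensities add, so convert each level to linear form, sum, and take 10·log₁₀ of the total.
Σ 10^(L/10) = 10^(96/10) + 10^(83/10) + 10^(85/10) = 4.497e+09.
L_total = 10·log₁₀(4.497e+09) = 96.53 dB.

96.5 dB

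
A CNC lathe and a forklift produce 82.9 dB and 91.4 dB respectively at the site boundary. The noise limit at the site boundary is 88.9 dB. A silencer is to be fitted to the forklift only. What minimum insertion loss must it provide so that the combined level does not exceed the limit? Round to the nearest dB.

4 dB

Everything except the forklift sums to 10^(82.9/10) = 1.950e+08 in linear terms, 82.90 dB.
The limit corresponds to 10^(88.9/10) = 7.762e+08; subtracting the fixed part leaves 5.813e+08 for the forklift, i.e. 87.64 dB.
Required insertion loss = 91.4 − 87.64 = 3.76 dB.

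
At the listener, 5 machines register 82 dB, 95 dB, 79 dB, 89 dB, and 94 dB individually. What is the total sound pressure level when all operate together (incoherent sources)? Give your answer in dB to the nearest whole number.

98 dB

For uncorrelated sources the intensities add, so convert each level to linear form, sum, and take 10·log₁₀ of the total.
Σ 10^(L/10) = 10^(82/10) + 10^(95/10) + 10^(79/10) + 10^(89/10) + 10^(94/10) = 6.706e+09.
L_total = 10·log₁₀(6.706e+09) = 98.26 dB.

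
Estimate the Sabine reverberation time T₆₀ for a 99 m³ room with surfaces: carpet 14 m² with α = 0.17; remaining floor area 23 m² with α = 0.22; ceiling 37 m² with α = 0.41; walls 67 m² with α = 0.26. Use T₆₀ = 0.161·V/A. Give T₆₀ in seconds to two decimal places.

Summing Sᵢαᵢ: 14·0.17 + 23·0.22 + 37·0.41 + 67·0.26 = 40.03 m².
T₆₀ = 0.161·V/A = 0.161·99/40.03 = 0.398 s.

0.40 s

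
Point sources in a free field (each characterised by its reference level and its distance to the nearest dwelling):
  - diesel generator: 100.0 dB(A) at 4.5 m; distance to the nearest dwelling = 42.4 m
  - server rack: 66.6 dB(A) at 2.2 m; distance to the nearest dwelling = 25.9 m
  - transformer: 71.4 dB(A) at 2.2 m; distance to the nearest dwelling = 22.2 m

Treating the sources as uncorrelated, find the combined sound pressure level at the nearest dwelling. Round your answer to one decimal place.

Apply inverse-square spreading to bring every level to the receiver, then sum 10^(L/10).
diesel generator: 100.0 − 20·log₁₀(42.4/4.5) = 100.0 − 19.48 = 80.52 dB(A).
server rack: 66.6 − 20·log₁₀(25.9/2.2) = 66.6 − 21.42 = 45.18 dB(A).
transformer: 71.4 − 20·log₁₀(22.2/2.2) = 71.4 − 20.08 = 51.32 dB(A).
Σ 10^(L/10) = 1.128e+08 → L_total = 10·log₁₀(1.128e+08) = 80.52 dB(A).

80.5 dB(A)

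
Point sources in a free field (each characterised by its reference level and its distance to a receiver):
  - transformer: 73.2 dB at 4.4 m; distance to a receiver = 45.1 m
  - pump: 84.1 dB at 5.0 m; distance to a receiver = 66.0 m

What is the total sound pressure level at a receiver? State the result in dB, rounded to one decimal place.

First find each source's level at the receiver (point-source: −20·log₁₀(r/r_ref)), then combine on an intensity basis.
transformer: 73.2 − 20·log₁₀(45.1/4.4) = 73.2 − 20.21 = 52.99 dB.
pump: 84.1 − 20·log₁₀(66.0/5.0) = 84.1 − 22.41 = 61.69 dB.
Σ 10^(L/10) = 1.674e+06 → L_total = 10·log₁₀(1.674e+06) = 62.24 dB.

62.2 dB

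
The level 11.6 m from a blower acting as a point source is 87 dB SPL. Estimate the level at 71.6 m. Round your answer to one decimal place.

71.2 dB SPL

For a point source, L₂ = L₁ − 20·log₁₀(r₂/r₁).
L₂ = 87 − 20·log₁₀(71.6/11.6) = 87 − 15.809 = 71.19 dB SPL.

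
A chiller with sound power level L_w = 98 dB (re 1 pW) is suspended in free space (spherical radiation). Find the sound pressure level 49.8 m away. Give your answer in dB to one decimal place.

The power spreads over a sphere of area 4π·r², so L_p = L_w − 10·log₁₀(4π·r²).
4π·r² = 3.117e+04 m², 10·log₁₀ of that is 44.937 dB.
L_p = 98 − 44.937 = 53.06 dB.

53.1 dB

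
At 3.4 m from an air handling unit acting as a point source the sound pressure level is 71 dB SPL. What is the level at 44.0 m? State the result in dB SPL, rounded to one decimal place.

48.8 dB SPL

For a point source, L₂ = L₁ − 20·log₁₀(r₂/r₁).
L₂ = 71 − 20·log₁₀(44.0/3.4) = 71 − 22.239 = 48.76 dB SPL.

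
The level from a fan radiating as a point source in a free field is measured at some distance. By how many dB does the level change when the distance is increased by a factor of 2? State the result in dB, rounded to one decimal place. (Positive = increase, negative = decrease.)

-6.0 dB

With spherical spreading the level changes by −20·log₁₀(r₂/r₁).
ΔL = −20·log₁₀(2) = -6.02 dB.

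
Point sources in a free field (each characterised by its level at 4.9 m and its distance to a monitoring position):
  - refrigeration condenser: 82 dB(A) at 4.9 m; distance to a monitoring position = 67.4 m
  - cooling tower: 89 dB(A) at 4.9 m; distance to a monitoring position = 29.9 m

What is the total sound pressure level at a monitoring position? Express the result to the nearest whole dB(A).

First find each source's level at the receiver (point-source: −20·log₁₀(r/r_ref)), then combine on an intensity basis.
refrigeration condenser: 82 − 20·log₁₀(67.4/4.9) = 82 − 22.77 = 59.23 dB(A).
cooling tower: 89 − 20·log₁₀(29.9/4.9) = 89 − 15.71 = 73.29 dB(A).
Σ 10^(L/10) = 2.217e+07 → L_total = 10·log₁₀(2.217e+07) = 73.46 dB(A).

73 dB(A)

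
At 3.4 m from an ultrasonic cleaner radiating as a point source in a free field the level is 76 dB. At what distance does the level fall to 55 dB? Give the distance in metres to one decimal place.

Point-source spreading drops the level by 20·log₁₀(r₂/r₁); inverting, r₂/r₁ = 10^(ΔL/20).
r₂ = 3.4·10^((76−55)/20) = 3.4·10^(21.0/20) = 38.15 m.

38.1 m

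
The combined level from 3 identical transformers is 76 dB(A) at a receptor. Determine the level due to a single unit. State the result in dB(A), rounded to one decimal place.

71.2 dB(A)

3 equal contributions raise the level by 10·log₁₀ 3 = 4.771 dB, so each unit alone gives 76 − 4.771.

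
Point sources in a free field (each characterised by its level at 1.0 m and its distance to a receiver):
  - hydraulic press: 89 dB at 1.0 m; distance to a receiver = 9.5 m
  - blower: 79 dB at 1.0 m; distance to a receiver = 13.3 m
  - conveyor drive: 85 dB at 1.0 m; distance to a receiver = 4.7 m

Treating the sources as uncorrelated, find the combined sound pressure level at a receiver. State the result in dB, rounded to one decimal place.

Apply inverse-square spreading to bring every level to the receiver, then sum 10^(L/10).
hydraulic press: 89 − 20·log₁₀(9.5/1.0) = 89 − 19.55 = 69.45 dB.
blower: 79 − 20·log₁₀(13.3/1.0) = 79 − 22.48 = 56.52 dB.
conveyor drive: 85 − 20·log₁₀(4.7/1.0) = 85 − 13.44 = 71.56 dB.
Σ 10^(L/10) = 2.357e+07 → L_total = 10·log₁₀(2.357e+07) = 73.72 dB.

73.7 dB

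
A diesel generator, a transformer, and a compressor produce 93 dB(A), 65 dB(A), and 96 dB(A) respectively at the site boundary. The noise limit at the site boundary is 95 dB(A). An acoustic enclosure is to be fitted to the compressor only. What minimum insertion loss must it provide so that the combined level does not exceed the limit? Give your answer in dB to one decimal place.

5.3 dB

Fixed contribution from the other sources: Σ 10^(L/10) = 10^(93/10) + 10^(65/10) = 1.998e+09 (93.01 dB(A)).
To meet 95 dB(A) overall, the treated compressor may contribute at most 10^(95/10) − 1.998e+09 = 1.164e+09, i.e. 90.66 dB(A).
Required insertion loss = 96 − 90.66 = 5.34 dB.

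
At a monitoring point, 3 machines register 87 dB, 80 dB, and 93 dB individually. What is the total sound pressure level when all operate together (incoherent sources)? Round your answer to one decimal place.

94.1 dB

For uncorrelated sources the intensities add, so convert each level to linear form, sum, and take 10·log₁₀ of the total.
Σ 10^(L/10) = 10^(87/10) + 10^(80/10) + 10^(93/10) = 2.596e+09.
L_total = 10·log₁₀(2.596e+09) = 94.14 dB.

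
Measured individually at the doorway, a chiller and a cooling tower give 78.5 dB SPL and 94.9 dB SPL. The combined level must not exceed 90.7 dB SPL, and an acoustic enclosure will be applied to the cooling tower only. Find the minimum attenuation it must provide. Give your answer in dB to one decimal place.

Everything except the cooling tower sums to 10^(78.5/10) = 7.079e+07 in linear terms, 78.50 dB SPL.
The limit corresponds to 10^(90.7/10) = 1.175e+09; subtracting the fixed part leaves 1.104e+09 for the cooling tower, i.e. 90.43 dB SPL.
Required insertion loss = 94.9 − 90.43 = 4.47 dB.

4.5 dB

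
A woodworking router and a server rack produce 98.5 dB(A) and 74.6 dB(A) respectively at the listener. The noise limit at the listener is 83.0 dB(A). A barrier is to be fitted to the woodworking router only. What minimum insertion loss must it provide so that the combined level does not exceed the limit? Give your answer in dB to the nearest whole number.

Everything except the woodworking router sums to 10^(74.6/10) = 2.884e+07 in linear terms, 74.60 dB(A).
The limit corresponds to 10^(83.0/10) = 1.995e+08; subtracting the fixed part leaves 1.707e+08 for the woodworking router, i.e. 82.32 dB(A).
Required insertion loss = 98.5 − 82.32 = 16.18 dB.

16 dB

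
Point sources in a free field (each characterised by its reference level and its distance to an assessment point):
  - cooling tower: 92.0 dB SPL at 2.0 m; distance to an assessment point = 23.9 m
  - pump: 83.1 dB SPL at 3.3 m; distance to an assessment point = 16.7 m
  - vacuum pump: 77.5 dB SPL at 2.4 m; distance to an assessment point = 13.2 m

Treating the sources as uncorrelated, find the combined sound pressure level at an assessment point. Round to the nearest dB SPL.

73 dB SPL

Propagate each source to the receiver with L = L_ref − 20·log₁₀(r/r_ref), then add intensities.
cooling tower: 92.0 − 20·log₁₀(23.9/2.0) = 92.0 − 21.55 = 70.45 dB SPL.
pump: 83.1 − 20·log₁₀(16.7/3.3) = 83.1 − 14.08 = 69.02 dB SPL.
vacuum pump: 77.5 − 20·log₁₀(13.2/2.4) = 77.5 − 14.81 = 62.69 dB SPL.
Σ 10^(L/10) = 2.093e+07 → L_total = 10·log₁₀(2.093e+07) = 73.21 dB SPL.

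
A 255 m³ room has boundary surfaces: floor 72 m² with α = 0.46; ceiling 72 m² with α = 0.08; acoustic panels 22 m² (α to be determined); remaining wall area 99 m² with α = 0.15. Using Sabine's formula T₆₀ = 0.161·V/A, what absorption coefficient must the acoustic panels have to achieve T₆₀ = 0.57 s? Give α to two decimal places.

0.83

A = 0.161·V/T₆₀ = 0.161·255/0.57 = 72.03 m² sabins.
Absorption from the other surfaces = 72·0.46 + 72·0.08 + 99·0.15 = 53.73 m², so the acoustic panels must supply 18.30 m² over 22 m².
α = 18.30/22 = 0.832.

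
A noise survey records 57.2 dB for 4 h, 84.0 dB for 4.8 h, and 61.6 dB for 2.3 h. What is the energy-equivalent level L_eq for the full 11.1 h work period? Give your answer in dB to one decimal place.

L_eq = 10·log₁₀[(1/T)·Σ tᵢ·10^(Lᵢ/10)] with T = 11.1 h.
Σ tᵢ·10^(Lᵢ/10) = 4·10^(57.2/10) + 4.8·10^(84.0/10) + 2.3·10^(61.6/10) = 1.211e+09.
L_eq = 10·log₁₀(1.211e+09/11.1) = 80.38 dB.

80.4 dB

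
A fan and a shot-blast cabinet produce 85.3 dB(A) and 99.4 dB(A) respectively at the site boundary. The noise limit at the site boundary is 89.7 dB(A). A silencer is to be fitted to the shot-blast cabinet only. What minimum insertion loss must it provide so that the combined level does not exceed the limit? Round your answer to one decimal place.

Everything except the shot-blast cabinet sums to 10^(85.3/10) = 3.388e+08 in linear terms, 85.30 dB(A).
The limit corresponds to 10^(89.7/10) = 9.333e+08; subtracting the fixed part leaves 5.944e+08 for the shot-blast cabinet, i.e. 87.74 dB(A).
Required insertion loss = 99.4 − 87.74 = 11.66 dB.

11.7 dB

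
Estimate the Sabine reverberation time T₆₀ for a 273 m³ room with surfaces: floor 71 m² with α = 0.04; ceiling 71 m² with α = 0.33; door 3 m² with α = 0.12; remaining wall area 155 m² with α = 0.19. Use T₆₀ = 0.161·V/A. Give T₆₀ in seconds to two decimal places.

A = Σ Sᵢαᵢ = 71·0.04 + 71·0.33 + 3·0.12 + 155·0.19 = 56.08 m².
T₆₀ = 0.161·V/A = 0.161·273/56.08 = 0.784 s.

0.78 s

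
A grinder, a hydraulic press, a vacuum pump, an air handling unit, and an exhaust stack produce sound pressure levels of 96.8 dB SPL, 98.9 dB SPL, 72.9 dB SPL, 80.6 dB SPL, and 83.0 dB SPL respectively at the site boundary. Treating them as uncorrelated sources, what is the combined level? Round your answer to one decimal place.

Incoherent sources combine by intensity addition: L_total = 10·log₁₀(Σ 10^(L_i/10)).
Σ 10^(L/10) = 10^(96.8/10) + 10^(98.9/10) + 10^(72.9/10) + 10^(80.6/10) + 10^(83.0/10) = 1.288e+10.
L_total = 10·log₁₀(1.288e+10) = 101.10 dB SPL.

101.1 dB SPL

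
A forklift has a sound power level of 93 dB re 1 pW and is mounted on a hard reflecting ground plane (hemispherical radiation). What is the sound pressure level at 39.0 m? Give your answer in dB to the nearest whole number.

L_p = L_w − 10·log₁₀(2π·r²) with r = 39.0 m.
2π·r² = 9557 m², 10·log₁₀ of that is 39.803 dB.
L_p = 93 − 39.803 = 53.20 dB.

53 dB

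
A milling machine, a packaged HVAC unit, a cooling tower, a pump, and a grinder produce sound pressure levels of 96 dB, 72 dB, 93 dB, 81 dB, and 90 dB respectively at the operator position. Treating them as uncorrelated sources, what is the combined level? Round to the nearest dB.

For uncorrelated sources the intensities add, so convert each level to linear form, sum, and take 10·log₁₀ of the total.
Σ 10^(L/10) = 10^(96/10) + 10^(72/10) + 10^(93/10) + 10^(81/10) + 10^(90/10) = 7.118e+09.
L_total = 10·log₁₀(7.118e+09) = 98.52 dB.

99 dB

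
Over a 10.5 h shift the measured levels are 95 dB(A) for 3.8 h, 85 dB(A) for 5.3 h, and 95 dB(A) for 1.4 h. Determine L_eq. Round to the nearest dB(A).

92 dB(A)

L_eq = 10·log₁₀[(1/T)·Σ tᵢ·10^(Lᵢ/10)] with T = 10.5 h.
Σ tᵢ·10^(Lᵢ/10) = 3.8·10^(95/10) + 5.3·10^(85/10) + 1.4·10^(95/10) = 1.812e+10.
L_eq = 10·log₁₀(1.812e+10/10.5) = 92.37 dB(A).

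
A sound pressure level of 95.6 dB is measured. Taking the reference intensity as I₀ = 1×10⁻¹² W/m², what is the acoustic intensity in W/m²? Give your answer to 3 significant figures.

0.00363 W/m²

L = 10·log₁₀(I/I₀) ⇒ I = I₀·10^(L/10) = 10⁻¹² × 10^9.56.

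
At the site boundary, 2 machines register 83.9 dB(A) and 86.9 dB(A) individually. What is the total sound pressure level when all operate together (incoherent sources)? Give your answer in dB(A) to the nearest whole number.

Incoherent sources combine by intensity addition: L_total = 10·log₁₀(Σ 10^(L_i/10)).
Σ 10^(L/10) = 10^(83.9/10) + 10^(86.9/10) = 7.352e+08.
L_total = 10·log₁₀(7.352e+08) = 88.66 dB(A).

89 dB(A)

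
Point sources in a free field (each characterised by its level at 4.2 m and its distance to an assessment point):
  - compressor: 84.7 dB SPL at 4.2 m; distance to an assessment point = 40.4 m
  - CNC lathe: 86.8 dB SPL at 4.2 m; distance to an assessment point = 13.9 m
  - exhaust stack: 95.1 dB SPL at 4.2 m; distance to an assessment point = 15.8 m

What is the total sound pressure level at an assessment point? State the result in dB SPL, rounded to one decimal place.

84.4 dB SPL

Propagate each source to the receiver with L = L_ref − 20·log₁₀(r/r_ref), then add intensities.
compressor: 84.7 − 20·log₁₀(40.4/4.2) = 84.7 − 19.66 = 65.04 dB SPL.
CNC lathe: 86.8 − 20·log₁₀(13.9/4.2) = 86.8 − 10.40 = 76.40 dB SPL.
exhaust stack: 95.1 − 20·log₁₀(15.8/4.2) = 95.1 − 11.51 = 83.59 dB SPL.
Σ 10^(L/10) = 2.755e+08 → L_total = 10·log₁₀(2.755e+08) = 84.40 dB SPL.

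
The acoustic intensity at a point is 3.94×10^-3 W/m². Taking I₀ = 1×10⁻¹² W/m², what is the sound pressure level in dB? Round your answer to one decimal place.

L = 10·log₁₀(I/I₀) = 10·log₁₀(3.94×10^-3/10⁻¹²) = 10·log₁₀(3.94×10^9).
L = 10·(0.5955 + 9) = 95.95 dB.

96.0 dB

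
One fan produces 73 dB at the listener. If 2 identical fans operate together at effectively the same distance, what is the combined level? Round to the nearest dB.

76 dB

N identical incoherent sources raise the level by 10·log₁₀ N.
L_total = 73 + 10·log₁₀(2) = 73 + 3.010 = 76.01 dB.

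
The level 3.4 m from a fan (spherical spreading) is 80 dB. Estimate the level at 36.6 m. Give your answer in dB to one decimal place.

59.4 dB

Spherical spreading from a point source gives a 20·log₁₀(r₂/r₁) drop.
L₂ = 80 − 20·log₁₀(36.6/3.4) = 80 − 20.640 = 59.36 dB.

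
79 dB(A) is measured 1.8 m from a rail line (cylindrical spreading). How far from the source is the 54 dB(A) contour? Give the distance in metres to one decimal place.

569.2 m

For a line source L₁ − L₂ = 10·log₁₀(r₂/r₁), so r₂ = r₁·10^((L₁−L₂)/10).
r₂ = 1.8·10^((79−54)/10) = 1.8·10^(25.0/10) = 569.21 m.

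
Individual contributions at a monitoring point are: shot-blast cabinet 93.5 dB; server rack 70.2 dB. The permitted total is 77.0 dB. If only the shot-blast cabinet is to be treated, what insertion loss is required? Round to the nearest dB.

The untreated sources together contribute 10^(70.2/10) = 1.047e+07, i.e. 70.20 dB.
To meet 77.0 dB overall, the treated shot-blast cabinet may contribute at most 10^(77.0/10) − 1.047e+07 = 3.965e+07, i.e. 75.98 dB.
Required insertion loss = 93.5 − 75.98 = 17.52 dB.

18 dB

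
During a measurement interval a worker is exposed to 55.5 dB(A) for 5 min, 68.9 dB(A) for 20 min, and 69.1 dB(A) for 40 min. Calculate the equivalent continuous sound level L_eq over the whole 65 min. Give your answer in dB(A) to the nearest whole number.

L_eq = 10·log₁₀[(1/T)·Σ tᵢ·10^(Lᵢ/10)] with T = 65 min.
Σ tᵢ·10^(Lᵢ/10) = 5·10^(55.5/10) + 20·10^(68.9/10) + 40·10^(69.1/10) = 4.822e+08.
L_eq = 10·log₁₀(4.822e+08/65) = 68.70 dB(A).

69 dB(A)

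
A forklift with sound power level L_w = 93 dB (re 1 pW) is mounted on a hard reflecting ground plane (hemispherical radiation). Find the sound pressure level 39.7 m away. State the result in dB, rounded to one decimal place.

53.0 dB

Free-field hemispherical radiation: L_p = L_w − 10·log₁₀(2π·r²), r = 39.7 m.
2π·r² = 9903 m², 10·log₁₀ of that is 39.958 dB.
L_p = 93 − 39.958 = 53.04 dB.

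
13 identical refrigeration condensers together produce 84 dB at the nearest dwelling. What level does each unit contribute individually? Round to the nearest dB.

Dividing the total intensity by 13 lowers the level by 10·log₁₀ 13 = 11.139 dB: L₁ = 84 − 11.139.

73 dB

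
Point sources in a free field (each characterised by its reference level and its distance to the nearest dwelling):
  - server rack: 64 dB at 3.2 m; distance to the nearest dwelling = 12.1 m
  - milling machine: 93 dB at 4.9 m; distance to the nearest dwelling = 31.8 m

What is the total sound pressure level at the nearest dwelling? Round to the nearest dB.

77 dB

Apply inverse-square spreading to bring every level to the receiver, then sum 10^(L/10).
server rack: 64 − 20·log₁₀(12.1/3.2) = 64 − 11.55 = 52.45 dB.
milling machine: 93 − 20·log₁₀(31.8/4.9) = 93 − 16.24 = 76.76 dB.
Σ 10^(L/10) = 4.755e+07 → L_total = 10·log₁₀(4.755e+07) = 76.77 dB.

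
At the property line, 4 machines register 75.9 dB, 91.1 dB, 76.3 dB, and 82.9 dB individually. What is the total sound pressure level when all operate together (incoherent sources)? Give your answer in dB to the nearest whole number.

For uncorrelated sources the intensities add, so convert each level to linear form, sum, and take 10·log₁₀ of the total.
Σ 10^(L/10) = 10^(75.9/10) + 10^(91.1/10) + 10^(76.3/10) + 10^(82.9/10) = 1.565e+09.
L_total = 10·log₁₀(1.565e+09) = 91.94 dB.

92 dB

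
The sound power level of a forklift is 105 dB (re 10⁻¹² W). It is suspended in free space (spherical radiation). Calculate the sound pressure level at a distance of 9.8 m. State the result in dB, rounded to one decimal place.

74.2 dB

L_p = L_w − 10·log₁₀(4π·r²) with r = 9.8 m.
4π·r² = 1207 m², 10·log₁₀ of that is 30.817 dB.
L_p = 105 − 30.817 = 74.18 dB.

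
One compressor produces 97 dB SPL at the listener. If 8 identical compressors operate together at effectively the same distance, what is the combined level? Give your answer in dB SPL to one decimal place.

106.0 dB SPL

N identical incoherent sources raise the level by 10·log₁₀ N.
L_total = 97 + 10·log₁₀(8) = 97 + 9.031 = 106.03 dB SPL.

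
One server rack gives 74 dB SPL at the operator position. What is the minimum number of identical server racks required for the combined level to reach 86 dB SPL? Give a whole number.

16

N identical sources give L₁ + 10·log₁₀ N, so require 10·log₁₀ N ≥ 86 − 74 = 12.0 dB.
N ≥ 10^(12.0/10) = 15.849, so N = 16.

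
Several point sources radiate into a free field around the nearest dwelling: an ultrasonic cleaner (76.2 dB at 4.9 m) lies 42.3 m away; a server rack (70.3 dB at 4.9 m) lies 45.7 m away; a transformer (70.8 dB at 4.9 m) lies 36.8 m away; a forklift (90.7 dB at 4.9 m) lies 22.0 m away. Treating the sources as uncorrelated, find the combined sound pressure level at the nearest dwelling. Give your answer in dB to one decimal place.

77.7 dB

Propagate each source to the receiver with L = L_ref − 20·log₁₀(r/r_ref), then add intensities.
ultrasonic cleaner: 76.2 − 20·log₁₀(42.3/4.9) = 76.2 − 18.72 = 57.48 dB.
server rack: 70.3 − 20·log₁₀(45.7/4.9) = 70.3 − 19.39 = 50.91 dB.
transformer: 70.8 − 20·log₁₀(36.8/4.9) = 70.8 − 17.51 = 53.29 dB.
forklift: 90.7 − 20·log₁₀(22.0/4.9) = 90.7 − 13.04 = 77.66 dB.
Σ 10^(L/10) = 5.918e+07 → L_total = 10·log₁₀(5.918e+07) = 77.72 dB.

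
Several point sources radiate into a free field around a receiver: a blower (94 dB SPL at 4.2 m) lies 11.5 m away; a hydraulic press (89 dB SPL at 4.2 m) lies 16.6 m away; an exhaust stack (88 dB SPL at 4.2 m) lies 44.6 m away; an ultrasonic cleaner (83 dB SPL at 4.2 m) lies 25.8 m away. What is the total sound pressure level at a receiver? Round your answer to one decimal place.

86.0 dB SPL

Propagate each source to the receiver with L = L_ref − 20·log₁₀(r/r_ref), then add intensities.
blower: 94 − 20·log₁₀(11.5/4.2) = 94 − 8.75 = 85.25 dB SPL.
hydraulic press: 89 − 20·log₁₀(16.6/4.2) = 89 − 11.94 = 77.06 dB SPL.
exhaust stack: 88 − 20·log₁₀(44.6/4.2) = 88 − 20.52 = 67.48 dB SPL.
ultrasonic cleaner: 83 − 20·log₁₀(25.8/4.2) = 83 − 15.77 = 67.23 dB SPL.
Σ 10^(L/10) = 3.968e+08 → L_total = 10·log₁₀(3.968e+08) = 85.99 dB SPL.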